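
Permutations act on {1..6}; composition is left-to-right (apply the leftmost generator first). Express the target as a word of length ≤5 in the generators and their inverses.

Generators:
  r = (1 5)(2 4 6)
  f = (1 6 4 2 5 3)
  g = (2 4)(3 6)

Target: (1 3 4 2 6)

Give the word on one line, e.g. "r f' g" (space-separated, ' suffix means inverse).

  after f': (1 3 5 2 4 6)
  after f': (1 5 4)(2 6 3)
  after r: (3 4 5 6)
  after g: (2 4 5 3)
  after f': (1 3 4 2 6)

f' f' r g f'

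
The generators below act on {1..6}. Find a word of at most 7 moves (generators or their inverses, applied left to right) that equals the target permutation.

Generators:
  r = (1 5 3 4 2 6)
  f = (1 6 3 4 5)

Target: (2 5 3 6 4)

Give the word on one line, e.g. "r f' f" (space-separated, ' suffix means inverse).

r' f r f f

  after r': (1 6 2 4 3 5)
  after f: (1 3)(2 5 6)
  after r: (1 4 2 3 5)
  after f: (1 5 6 3)(2 4)
  after f: (2 5 3 6 4)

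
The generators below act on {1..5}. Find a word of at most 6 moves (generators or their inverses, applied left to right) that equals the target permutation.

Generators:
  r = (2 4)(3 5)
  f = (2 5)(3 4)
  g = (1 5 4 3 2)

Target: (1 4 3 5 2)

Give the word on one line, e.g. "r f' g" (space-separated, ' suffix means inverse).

r' g g g f'

  after r': (2 4)(3 5)
  after g: (1 5 2 3 4)
  after g: (1 4 5)
  after g: (1 3 2)
  after f': (1 4 3 5 2)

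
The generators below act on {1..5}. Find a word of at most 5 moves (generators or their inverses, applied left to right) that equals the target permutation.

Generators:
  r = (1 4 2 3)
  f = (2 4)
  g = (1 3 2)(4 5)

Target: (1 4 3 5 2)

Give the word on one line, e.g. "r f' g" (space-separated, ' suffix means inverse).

  after r': (1 3 2 4)
  after f': (1 3 4)
  after g: (1 2)(3 5 4)
  after f: (1 4 3 5 2)

r' f' g f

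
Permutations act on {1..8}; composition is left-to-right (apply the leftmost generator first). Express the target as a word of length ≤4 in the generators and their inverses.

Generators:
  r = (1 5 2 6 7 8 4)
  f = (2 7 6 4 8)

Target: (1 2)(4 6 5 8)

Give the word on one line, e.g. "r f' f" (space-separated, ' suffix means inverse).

r' r' f

  after r': (1 4 8 7 6 2 5)
  after r': (1 8 6 5 4 7 2)
  after f: (1 2)(4 6 5 8)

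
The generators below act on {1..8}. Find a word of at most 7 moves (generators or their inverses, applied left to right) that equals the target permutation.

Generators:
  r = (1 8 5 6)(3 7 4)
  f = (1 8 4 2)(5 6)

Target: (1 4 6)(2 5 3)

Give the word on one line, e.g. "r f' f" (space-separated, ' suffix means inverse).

  after f: (1 8 4 2)(5 6)
  after f: (1 4)(2 8)
  after r': (1 7 3 4 6 5 8 2)
  after f: (1 7 3 2 8)(4 5)
  after r: (1 4 6)(2 5 3)

f f r' f r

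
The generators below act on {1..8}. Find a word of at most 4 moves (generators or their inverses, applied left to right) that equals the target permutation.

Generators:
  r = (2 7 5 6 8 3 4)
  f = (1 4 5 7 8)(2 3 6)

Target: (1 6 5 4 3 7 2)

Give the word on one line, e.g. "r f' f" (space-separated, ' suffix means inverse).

  after f: (1 4 5 7 8)(2 3 6)
  after r: (1 2 4 6 7 3 8)
  after f': (1 6 5 4 3 7 2)

f r f'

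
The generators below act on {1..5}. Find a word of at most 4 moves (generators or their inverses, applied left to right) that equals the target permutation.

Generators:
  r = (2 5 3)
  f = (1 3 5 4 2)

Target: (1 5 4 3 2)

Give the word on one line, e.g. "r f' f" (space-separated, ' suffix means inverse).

  after f: (1 3 5 4 2)
  after r: (1 2)(4 5)
  after r: (1 5 4 3 2)

f r r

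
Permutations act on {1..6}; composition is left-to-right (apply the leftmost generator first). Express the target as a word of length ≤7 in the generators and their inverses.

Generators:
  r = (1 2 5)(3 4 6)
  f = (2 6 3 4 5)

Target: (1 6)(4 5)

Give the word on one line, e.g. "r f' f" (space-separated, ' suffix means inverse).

f r f f r'

  after f: (2 6 3 4 5)
  after r: (1 2 3 6 4)
  after f: (1 6 5 2 4)
  after f: (1 3 4)(2 5 6)
  after r': (1 6)(4 5)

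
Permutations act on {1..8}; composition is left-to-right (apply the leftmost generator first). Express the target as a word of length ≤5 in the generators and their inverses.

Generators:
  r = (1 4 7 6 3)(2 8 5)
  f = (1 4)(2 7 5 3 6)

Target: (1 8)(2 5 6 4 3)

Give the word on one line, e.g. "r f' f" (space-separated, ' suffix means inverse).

  after r': (1 3 6 7 4)(2 5 8)
  after r': (1 6 4 3 7)(2 8 5)
  after f: (1 2 8 3 5 7 4 6)
  after r: (1 8)(2 5 6 4 3)

r' r' f r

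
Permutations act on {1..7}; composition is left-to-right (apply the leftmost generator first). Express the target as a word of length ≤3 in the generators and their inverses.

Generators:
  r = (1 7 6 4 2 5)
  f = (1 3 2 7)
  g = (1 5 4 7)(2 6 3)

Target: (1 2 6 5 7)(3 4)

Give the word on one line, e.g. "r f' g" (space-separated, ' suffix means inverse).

  after f': (1 7 2 3)
  after r: (1 6 4 2 3 7 5)
  after g': (1 2 6 5 7)(3 4)

f' r g'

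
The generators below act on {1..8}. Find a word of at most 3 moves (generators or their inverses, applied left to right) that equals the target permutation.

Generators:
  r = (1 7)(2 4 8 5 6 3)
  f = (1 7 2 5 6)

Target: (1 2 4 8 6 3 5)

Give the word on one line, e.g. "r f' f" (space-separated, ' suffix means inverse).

  after r: (1 7)(2 4 8 5 6 3)
  after f: (1 2 4 8 6 3 5)

r f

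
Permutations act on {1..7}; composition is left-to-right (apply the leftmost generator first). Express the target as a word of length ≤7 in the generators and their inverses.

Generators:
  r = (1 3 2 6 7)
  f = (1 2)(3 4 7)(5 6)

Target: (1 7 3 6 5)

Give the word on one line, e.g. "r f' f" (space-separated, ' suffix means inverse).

  after f': (1 2)(3 7 4)(5 6)
  after f': (3 4 7)
  after f': (1 2)(5 6)
  after r: (1 6 5 7)(2 3)
  after r: (1 7 3 6 5)

f' f' f' r r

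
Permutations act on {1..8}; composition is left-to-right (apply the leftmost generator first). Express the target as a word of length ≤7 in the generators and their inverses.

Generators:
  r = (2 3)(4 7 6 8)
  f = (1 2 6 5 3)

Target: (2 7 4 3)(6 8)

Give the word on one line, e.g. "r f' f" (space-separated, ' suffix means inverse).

  after f: (1 2 6 5 3)
  after r': (1 3)(2 7 4 8 6 5)
  after r': (1 2 4 6 5 3)(7 8)
  after f': (2 4)(7 8)
  after r: (2 7 4 3)(6 8)

f r' r' f' r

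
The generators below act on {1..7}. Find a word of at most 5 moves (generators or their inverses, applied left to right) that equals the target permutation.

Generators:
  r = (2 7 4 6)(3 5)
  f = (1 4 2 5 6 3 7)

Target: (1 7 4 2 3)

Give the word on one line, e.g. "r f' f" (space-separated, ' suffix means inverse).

r' r' f f r

  after r': (2 6 4 7)(3 5)
  after r': (2 4)(6 7)
  after f: (1 4 5 6)(3 7)
  after f: (1 2 5 3)(4 6)
  after r: (1 7 4 2 3)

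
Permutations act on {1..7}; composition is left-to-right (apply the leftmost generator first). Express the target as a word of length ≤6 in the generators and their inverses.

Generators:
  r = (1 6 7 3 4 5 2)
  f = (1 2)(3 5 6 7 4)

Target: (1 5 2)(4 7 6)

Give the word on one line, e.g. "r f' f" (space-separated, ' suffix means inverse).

  after r: (1 6 7 3 4 5 2)
  after f: (1 7 5)(4 6)
  after r: (1 3 4 7 2)(5 6)
  after f': (1 4 6 3 7)
  after r: (1 5 2)(4 7 6)

r f r f' r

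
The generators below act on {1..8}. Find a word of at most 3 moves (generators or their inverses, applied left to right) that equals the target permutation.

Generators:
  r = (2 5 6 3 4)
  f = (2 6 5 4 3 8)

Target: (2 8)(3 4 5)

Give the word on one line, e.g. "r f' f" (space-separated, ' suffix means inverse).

r' r' f

  after r': (2 4 3 6 5)
  after r': (2 3 5 4 6)
  after f: (2 8)(3 4 5)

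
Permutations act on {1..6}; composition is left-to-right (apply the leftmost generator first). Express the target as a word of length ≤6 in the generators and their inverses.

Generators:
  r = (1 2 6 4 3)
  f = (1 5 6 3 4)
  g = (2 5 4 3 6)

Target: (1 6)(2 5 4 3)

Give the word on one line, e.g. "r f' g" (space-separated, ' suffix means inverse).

  after f: (1 5 6 3 4)
  after g': (1 2 6 4)(3 5)
  after f': (1 2 5 6 3)
  after r: (1 6)(2 5 4 3)

f g' f' r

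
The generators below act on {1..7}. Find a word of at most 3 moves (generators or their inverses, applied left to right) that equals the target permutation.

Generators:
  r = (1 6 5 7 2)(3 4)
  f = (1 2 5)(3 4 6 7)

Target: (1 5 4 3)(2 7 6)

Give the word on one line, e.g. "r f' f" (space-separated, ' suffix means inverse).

  after r: (1 6 5 7 2)(3 4)
  after f: (1 7 5 3 6)
  after r': (1 5 4 3)(2 7 6)

r f r'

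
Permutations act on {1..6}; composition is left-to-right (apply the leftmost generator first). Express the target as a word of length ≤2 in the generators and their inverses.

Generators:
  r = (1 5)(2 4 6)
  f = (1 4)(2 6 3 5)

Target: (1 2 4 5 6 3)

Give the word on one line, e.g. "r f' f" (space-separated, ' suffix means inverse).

f r'

  after f: (1 4)(2 6 3 5)
  after r': (1 2 4 5 6 3)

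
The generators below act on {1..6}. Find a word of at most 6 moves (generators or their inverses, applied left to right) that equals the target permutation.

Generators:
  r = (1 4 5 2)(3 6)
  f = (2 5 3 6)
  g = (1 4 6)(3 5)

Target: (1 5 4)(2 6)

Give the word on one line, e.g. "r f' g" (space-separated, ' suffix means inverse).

f f g' f' f'

  after f: (2 5 3 6)
  after f: (2 3)(5 6)
  after g': (1 6 3 2 5 4)
  after f': (1 3 6 5 4)
  after f': (1 5 4)(2 6)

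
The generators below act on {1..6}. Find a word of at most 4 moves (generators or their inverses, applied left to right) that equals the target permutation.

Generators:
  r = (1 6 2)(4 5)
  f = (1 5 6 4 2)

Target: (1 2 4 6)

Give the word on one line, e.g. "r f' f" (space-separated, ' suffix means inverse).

  after f: (1 5 6 4 2)
  after f: (1 6 2 5 4)
  after r: (1 2 4 6)

f f r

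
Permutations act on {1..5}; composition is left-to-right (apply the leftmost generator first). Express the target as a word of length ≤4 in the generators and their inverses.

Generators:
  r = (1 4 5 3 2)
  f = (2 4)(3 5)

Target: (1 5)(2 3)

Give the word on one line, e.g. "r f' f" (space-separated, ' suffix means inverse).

  after r': (1 2 3 5 4)
  after f: (1 4)(2 5)
  after r: (1 5)(2 3)

r' f r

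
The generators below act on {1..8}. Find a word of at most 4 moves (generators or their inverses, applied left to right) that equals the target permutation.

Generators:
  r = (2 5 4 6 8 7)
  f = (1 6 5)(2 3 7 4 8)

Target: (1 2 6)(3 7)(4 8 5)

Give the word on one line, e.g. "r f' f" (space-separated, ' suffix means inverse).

f' r'

  after f': (1 5 6)(2 8 4 7 3)
  after r': (1 2 6)(3 7)(4 8 5)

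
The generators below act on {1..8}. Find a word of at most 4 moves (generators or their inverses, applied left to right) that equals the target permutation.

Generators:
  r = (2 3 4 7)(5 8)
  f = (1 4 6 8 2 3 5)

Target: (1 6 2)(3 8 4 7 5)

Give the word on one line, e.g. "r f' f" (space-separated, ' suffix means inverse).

  after r: (2 3 4 7)(5 8)
  after f: (1 4 7 3 6 8)(2 5)
  after f: (1 6 2)(3 8 4 7 5)

r f f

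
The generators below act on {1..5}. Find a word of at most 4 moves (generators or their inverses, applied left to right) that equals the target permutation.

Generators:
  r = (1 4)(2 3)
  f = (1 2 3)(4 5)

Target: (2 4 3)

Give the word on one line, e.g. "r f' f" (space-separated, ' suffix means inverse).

r f' f' r

  after r: (1 4)(2 3)
  after f': (1 5 4 3)
  after f': (1 4 2)
  after r: (2 4 3)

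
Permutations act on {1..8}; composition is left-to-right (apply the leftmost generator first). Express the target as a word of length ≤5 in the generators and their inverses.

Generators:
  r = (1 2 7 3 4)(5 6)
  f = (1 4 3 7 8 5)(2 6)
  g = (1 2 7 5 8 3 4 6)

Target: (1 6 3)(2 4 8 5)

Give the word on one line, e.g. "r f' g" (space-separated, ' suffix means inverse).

g' f' r' g'

  after g': (1 6 4 3 8 5 7 2)
  after f': (1 2 5 3 7 6)
  after r': (2 6 4 3)(5 7)
  after g': (1 6 3)(2 4 8 5)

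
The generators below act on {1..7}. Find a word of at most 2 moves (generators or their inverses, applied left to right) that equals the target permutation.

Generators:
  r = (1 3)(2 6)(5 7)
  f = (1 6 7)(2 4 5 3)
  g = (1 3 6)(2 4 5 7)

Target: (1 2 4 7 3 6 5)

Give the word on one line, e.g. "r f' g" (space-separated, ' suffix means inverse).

f r

  after f: (1 6 7)(2 4 5 3)
  after r: (1 2 4 7 3 6 5)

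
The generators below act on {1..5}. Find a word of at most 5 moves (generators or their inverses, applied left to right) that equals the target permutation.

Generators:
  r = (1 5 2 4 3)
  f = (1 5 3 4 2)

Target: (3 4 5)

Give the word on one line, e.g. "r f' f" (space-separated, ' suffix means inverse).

f f r

  after f: (1 5 3 4 2)
  after f: (1 3 2 5 4)
  after r: (3 4 5)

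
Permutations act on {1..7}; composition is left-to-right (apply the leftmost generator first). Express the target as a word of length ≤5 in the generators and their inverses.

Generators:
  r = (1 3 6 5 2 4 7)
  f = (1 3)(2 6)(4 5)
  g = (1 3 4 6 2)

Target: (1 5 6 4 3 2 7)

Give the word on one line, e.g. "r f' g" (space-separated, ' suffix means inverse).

  after f: (1 3)(2 6)(4 5)
  after g': (2 4 5 3)
  after r: (1 3 4 2 7)(5 6)
  after g: (1 4)(2 7 3 6 5)
  after f': (1 5 6 4 3 2 7)

f g' r g f'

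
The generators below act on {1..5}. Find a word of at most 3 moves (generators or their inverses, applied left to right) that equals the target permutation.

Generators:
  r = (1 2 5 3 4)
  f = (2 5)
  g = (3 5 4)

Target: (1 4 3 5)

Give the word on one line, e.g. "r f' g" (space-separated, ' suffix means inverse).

  after f': (2 5)
  after r': (1 4 3 5)

f' r'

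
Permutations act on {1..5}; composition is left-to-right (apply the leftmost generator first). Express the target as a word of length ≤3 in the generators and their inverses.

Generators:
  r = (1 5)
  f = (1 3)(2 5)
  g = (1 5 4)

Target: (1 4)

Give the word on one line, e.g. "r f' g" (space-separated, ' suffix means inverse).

  after r: (1 5)
  after g': (4 5)
  after g': (1 4)

r g' g'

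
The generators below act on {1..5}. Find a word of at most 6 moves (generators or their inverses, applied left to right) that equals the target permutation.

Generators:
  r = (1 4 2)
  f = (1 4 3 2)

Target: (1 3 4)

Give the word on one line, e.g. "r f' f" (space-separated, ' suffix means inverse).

r' f r f

  after r': (1 2 4)
  after f: (2 3)
  after r: (1 4 2 3)
  after f: (1 3 4)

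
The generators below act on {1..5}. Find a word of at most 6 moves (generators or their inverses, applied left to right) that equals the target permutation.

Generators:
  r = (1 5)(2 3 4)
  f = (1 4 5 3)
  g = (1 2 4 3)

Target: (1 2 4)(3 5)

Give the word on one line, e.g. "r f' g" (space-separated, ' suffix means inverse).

g g r' f g

  after g: (1 2 4 3)
  after g: (1 4)(2 3)
  after r': (1 3 4 5)
  after f: (3 5 4)
  after g: (1 2 4)(3 5)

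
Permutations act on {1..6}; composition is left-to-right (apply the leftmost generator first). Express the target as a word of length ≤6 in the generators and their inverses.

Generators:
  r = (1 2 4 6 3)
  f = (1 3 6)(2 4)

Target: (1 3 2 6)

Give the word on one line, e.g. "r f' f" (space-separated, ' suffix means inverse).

r f r r

  after r: (1 2 4 6 3)
  after f: (1 4)
  after r: (1 6 3)(2 4)
  after r: (1 3 2 6)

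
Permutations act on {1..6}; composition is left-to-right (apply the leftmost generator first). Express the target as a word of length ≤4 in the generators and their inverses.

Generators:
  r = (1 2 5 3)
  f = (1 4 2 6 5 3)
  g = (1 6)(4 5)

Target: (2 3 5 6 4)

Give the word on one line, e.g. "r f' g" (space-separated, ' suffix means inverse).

  after r: (1 2 5 3)
  after f: (1 6 5)(2 3 4)
  after g': (2 3 5 6 4)

r f g'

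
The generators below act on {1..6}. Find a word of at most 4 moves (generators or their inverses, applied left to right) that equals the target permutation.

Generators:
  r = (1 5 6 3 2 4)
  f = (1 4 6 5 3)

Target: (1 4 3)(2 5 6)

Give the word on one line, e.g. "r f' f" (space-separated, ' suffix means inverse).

f' r f' r

  after f': (1 3 5 6 4)
  after r: (1 2 4 5 3 6)
  after f': (1 2)(3 4 6)
  after r: (1 4 3)(2 5 6)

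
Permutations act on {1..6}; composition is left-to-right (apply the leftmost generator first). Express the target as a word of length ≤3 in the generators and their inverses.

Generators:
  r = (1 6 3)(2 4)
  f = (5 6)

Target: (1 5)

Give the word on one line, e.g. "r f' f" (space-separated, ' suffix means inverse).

  after r: (1 6 3)(2 4)
  after f': (1 5 6 3)(2 4)
  after r': (1 5)

r f' r'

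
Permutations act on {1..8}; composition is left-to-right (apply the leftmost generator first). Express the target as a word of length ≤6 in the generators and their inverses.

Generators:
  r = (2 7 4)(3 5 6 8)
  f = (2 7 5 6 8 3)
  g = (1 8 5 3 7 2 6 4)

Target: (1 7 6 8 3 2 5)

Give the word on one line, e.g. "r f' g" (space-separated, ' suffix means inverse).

  after r: (2 7 4)(3 5 6 8)
  after g: (1 8 7)(4 6 5)
  after g: (1 5)(2 6 3 7 8)
  after f': (1 7 6 8 3 2 5)

r g g f'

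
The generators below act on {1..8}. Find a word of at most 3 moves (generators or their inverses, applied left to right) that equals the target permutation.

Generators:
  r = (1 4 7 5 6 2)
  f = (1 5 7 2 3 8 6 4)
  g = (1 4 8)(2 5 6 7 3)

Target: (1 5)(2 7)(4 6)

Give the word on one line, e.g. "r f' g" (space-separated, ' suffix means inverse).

r' r' r'

  after r': (1 2 6 5 7 4)
  after r': (1 6 7)(2 5 4)
  after r': (1 5)(2 7)(4 6)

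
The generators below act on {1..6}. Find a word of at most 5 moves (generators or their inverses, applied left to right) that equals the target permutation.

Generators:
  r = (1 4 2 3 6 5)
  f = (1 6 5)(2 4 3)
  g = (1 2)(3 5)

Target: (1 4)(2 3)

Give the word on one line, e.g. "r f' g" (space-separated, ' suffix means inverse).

  after r: (1 4 2 3 6 5)
  after r: (1 2 6)(3 5 4)
  after f: (1 4 2 5 3)
  after g': (1 4)(2 3)

r r f g'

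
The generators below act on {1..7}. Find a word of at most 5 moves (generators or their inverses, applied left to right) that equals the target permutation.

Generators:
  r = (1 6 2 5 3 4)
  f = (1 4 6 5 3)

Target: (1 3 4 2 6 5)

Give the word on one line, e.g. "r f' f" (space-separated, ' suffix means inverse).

  after f: (1 4 6 5 3)
  after r: (2 5 4)(3 6)
  after f': (1 3 4 2 6 5)

f r f'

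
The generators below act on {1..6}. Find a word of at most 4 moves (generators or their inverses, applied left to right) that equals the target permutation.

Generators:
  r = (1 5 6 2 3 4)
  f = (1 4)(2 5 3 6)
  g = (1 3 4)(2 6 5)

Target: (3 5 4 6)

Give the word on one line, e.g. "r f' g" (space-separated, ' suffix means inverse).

  after r': (1 4 3 2 6 5)
  after f: (3 5 4 6)

r' f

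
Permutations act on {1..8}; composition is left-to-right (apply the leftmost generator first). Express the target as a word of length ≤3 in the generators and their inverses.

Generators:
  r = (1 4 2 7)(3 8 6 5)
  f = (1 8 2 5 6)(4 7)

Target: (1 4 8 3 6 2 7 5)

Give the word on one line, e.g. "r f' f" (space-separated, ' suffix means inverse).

r' f

  after r': (1 7 2 4)(3 5 6 8)
  after f: (1 4 8 3 6 2 7 5)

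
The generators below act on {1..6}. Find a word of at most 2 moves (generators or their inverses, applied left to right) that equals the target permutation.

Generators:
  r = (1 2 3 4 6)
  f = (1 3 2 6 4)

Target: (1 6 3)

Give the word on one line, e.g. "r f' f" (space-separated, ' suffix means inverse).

r f

  after r: (1 2 3 4 6)
  after f: (1 6 3)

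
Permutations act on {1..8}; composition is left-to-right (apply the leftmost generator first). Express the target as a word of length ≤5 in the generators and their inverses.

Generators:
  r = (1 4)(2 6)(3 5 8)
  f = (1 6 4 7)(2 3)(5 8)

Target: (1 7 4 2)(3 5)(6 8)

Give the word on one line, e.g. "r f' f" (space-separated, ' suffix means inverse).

  after r: (1 4)(2 6)(3 5 8)
  after f': (1 6 3 8 2)(4 7)
  after f': (2 7 6)(3 5 8)
  after f': (1 7)(2 4 6 3 8)
  after r': (1 7 4 2)(3 5)(6 8)

r f' f' f' r'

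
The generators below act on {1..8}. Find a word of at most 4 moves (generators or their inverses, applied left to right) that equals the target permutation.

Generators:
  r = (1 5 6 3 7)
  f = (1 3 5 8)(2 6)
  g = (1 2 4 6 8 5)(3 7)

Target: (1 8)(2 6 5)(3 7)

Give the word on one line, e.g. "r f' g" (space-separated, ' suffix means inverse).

  after r: (1 5 6 3 7)
  after f: (1 8)(2 6 5)(3 7)

r f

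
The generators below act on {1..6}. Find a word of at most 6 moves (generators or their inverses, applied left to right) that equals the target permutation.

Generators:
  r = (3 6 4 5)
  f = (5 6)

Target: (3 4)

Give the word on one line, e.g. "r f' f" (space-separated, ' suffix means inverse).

  after f': (5 6)
  after r': (3 5)(4 6)
  after f: (3 6 4 5)
  after f: (3 5)(4 6)
  after r': (3 4)

f' r' f f r'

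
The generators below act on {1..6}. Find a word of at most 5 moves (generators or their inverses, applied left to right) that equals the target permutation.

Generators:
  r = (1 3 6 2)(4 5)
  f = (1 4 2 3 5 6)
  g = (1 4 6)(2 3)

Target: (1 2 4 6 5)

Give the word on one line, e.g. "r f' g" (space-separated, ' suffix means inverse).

f' r' f' g' f'

  after f': (1 6 5 3 2 4)
  after r': (1 3 6 4 2 5)
  after f': (1 2 3 5 6)
  after g': (1 3 5 4)
  after f': (1 2 4 6 5)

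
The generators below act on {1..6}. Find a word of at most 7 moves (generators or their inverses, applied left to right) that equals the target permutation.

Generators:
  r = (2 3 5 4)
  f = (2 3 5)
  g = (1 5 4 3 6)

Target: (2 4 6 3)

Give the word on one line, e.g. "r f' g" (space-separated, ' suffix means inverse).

  after g': (1 6 3 4 5)
  after f': (1 6 2 5)(3 4)
  after f': (1 6 5)(2 3 4)
  after r: (1 6 4 3 2 5)
  after g: (2 4 6 3)

g' f' f' r g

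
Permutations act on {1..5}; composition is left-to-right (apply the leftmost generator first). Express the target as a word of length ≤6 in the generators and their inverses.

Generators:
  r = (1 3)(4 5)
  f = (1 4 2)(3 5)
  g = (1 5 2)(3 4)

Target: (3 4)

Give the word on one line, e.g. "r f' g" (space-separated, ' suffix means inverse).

f' r' f' r g'

  after f': (1 2 4)(3 5)
  after r': (1 2 5)(3 4)
  after f': (1 4 5 2 3)
  after r: (1 5 2)
  after g': (3 4)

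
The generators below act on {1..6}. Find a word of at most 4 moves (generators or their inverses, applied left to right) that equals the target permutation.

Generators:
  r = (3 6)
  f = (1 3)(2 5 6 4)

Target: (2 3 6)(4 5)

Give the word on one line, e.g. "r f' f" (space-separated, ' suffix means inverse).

  after f: (1 3)(2 5 6 4)
  after f: (2 6)(4 5)
  after r': (2 3 6)(4 5)

f f r'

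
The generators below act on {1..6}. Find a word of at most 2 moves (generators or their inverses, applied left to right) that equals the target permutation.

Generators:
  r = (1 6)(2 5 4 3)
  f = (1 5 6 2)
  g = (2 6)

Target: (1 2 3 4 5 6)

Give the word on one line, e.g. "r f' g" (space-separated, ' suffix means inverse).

  after r': (1 6)(2 3 4 5)
  after g: (1 2 3 4 5 6)

r' g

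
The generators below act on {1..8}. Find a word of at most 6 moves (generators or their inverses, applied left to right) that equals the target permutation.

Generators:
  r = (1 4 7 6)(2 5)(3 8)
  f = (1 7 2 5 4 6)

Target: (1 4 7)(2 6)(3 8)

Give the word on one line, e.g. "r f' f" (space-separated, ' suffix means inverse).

  after r: (1 4 7 6)(2 5)(3 8)
  after r: (1 7)(4 6)
  after f': (2 7 6 5)
  after r: (1 4 7)(2 6)(3 8)

r r f' r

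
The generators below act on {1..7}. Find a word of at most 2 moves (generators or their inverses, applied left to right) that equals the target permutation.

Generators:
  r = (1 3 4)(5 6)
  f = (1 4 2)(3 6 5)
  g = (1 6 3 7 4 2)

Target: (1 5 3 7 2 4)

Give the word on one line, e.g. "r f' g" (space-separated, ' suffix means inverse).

  after g: (1 6 3 7 4 2)
  after f: (1 5 3 7 2 4)

g f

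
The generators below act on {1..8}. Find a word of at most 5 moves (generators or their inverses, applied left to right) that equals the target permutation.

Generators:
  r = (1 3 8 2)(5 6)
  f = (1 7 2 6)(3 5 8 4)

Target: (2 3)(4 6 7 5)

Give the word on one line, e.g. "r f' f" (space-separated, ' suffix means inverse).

f' f' r

  after f': (1 6 2 7)(3 4 8 5)
  after f': (1 2)(3 8)(4 5)(6 7)
  after r: (2 3)(4 6 7 5)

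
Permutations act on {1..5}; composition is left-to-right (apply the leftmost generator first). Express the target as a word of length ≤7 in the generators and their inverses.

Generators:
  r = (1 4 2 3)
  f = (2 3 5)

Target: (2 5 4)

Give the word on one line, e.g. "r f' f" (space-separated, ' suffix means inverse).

  after f: (2 3 5)
  after r: (1 4 2)(3 5)
  after f': (1 4 5 2)
  after r': (2 3)(4 5)
  after f: (2 5 4)

f r f' r' f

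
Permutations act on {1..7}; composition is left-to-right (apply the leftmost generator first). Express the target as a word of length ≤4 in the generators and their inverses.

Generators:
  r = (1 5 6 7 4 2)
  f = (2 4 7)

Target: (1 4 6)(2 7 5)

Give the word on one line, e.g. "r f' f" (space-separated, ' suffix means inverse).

  after r': (1 2 4 7 6 5)
  after r': (1 4 6)(2 7 5)

r' r'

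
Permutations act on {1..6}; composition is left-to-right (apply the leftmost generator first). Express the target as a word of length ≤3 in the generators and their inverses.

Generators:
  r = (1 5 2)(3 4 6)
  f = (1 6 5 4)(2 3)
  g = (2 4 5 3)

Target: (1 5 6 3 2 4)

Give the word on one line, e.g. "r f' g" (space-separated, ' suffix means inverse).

g' r

  after g': (2 3 5 4)
  after r: (1 5 6 3 2 4)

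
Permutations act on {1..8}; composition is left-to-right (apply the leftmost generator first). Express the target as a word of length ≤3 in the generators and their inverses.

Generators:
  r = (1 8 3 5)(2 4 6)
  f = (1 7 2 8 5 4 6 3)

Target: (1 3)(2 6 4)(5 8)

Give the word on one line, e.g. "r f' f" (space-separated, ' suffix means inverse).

r r

  after r: (1 8 3 5)(2 4 6)
  after r: (1 3)(2 6 4)(5 8)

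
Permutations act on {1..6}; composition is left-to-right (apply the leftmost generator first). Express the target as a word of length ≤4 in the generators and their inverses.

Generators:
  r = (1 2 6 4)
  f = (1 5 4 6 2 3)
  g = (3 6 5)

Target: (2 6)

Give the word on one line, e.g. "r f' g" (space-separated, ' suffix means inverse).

f' g f r'

  after f': (1 3 2 6 4 5)
  after g: (1 6 4 3 2 5)
  after f: (1 2 4)
  after r': (2 6)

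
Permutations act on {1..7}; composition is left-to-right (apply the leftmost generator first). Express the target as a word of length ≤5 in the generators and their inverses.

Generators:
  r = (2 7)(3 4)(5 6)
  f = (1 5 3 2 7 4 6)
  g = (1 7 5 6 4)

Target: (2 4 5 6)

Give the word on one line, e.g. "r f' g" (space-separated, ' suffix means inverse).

f' g g r'

  after f': (1 6 4 7 2 3 5)
  after g: (1 4 5 7 2 3 6)
  after g: (2 3 4 6 7)
  after r': (2 4 5 6)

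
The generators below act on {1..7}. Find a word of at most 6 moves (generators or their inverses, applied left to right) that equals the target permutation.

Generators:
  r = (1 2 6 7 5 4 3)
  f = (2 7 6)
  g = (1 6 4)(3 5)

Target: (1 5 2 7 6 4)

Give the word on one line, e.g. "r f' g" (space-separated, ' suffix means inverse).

  after g: (1 6 4)(3 5)
  after r: (1 7 5)(2 6 3 4)
  after r: (1 5 2 7 4 6)
  after g: (1 3 5 2 7)
  after g: (1 5 2 7 6 4)

g r r g g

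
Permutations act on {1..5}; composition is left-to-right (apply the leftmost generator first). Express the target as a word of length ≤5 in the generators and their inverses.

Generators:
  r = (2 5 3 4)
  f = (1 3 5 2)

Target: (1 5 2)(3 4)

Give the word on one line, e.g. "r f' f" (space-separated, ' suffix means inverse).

  after r: (2 5 3 4)
  after f': (1 2 3 4 5)
  after f': (1 5 2)(3 4)

r f' f'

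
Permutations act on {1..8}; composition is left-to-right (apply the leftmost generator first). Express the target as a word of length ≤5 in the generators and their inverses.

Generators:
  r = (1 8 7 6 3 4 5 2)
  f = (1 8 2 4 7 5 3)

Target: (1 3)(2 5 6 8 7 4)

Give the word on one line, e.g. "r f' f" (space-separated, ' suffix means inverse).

  after f': (1 3 5 7 4 2 8)
  after f': (1 5 4 8 3 7 2)
  after r': (1 4)(3 8 6 7 5)
  after r': (1 3)(2 5 6 8 7 4)

f' f' r' r'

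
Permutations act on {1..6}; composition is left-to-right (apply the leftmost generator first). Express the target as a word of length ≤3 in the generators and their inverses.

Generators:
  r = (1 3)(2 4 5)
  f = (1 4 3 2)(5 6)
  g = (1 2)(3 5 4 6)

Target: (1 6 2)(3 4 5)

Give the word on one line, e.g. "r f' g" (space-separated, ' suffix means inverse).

  after f: (1 4 3 2)(5 6)
  after g': (1 5 4 6 3)
  after f: (1 6 2)(3 4 5)

f g' f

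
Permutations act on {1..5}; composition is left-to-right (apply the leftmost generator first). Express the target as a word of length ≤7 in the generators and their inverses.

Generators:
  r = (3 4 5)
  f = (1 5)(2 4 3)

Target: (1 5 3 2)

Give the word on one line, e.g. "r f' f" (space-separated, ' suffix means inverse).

  after r': (3 5 4)
  after f: (1 5 3)(2 4)
  after f: (2 3 5)
  after r': (2 5)(3 4)
  after f': (1 5 3 2)

r' f f r' f'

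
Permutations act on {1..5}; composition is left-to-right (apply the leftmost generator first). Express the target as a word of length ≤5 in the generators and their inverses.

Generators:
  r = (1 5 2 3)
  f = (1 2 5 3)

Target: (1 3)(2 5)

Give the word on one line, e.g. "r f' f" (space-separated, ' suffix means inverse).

f r r f'

  after f: (1 2 5 3)
  after r: (1 3 5)
  after r: (2 3)
  after f': (1 3)(2 5)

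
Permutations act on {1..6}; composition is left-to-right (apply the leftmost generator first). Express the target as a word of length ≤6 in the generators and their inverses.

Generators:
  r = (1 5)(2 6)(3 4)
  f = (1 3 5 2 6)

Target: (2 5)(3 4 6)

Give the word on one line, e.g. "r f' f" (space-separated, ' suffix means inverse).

  after r': (1 5)(2 6)(3 4)
  after f': (1 3 4)(5 6)
  after f': (2 5)(3 4 6)
  after r': (1 5 6 4 2)
  after r': (2 5)(3 4 6)

r' f' f' r' r'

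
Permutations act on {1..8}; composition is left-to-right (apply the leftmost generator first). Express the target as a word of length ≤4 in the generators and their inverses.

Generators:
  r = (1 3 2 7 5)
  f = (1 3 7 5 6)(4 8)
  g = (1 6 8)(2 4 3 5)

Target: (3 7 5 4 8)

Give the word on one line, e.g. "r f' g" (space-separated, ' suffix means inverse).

g r' g'

  after g: (1 6 8)(2 4 3 5)
  after r': (1 6 8 5 3 7 2 4)
  after g': (3 7 5 4 8)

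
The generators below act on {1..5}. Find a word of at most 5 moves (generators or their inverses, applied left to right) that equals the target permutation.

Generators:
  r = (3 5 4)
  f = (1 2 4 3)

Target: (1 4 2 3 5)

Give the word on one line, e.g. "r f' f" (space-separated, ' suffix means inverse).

  after r: (3 5 4)
  after f': (1 3 5 2)
  after f': (1 4 2 3 5)

r f' f'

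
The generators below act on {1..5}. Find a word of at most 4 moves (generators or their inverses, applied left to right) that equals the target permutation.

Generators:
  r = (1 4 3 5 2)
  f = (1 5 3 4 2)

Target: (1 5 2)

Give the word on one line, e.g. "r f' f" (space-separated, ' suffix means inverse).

f' r'

  after f': (1 2 4 3 5)
  after r': (1 5 2)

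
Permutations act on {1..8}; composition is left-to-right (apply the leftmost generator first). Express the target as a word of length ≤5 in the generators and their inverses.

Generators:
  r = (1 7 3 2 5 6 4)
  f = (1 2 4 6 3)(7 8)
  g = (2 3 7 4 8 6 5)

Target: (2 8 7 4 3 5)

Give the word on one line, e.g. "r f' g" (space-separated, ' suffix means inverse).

  after f': (1 3 6 4 2)(7 8)
  after r': (1 7 8)(2 4 3 5)
  after r': (2 6 5 3)(4 7 8)
  after g': (2 8 7 4 3 5)

f' r' r' g'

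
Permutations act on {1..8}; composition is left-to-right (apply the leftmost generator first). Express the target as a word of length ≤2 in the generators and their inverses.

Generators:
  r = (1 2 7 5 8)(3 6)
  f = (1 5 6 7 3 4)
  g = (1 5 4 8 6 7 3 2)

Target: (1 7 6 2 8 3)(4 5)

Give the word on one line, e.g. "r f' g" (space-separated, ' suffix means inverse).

g r'

  after g: (1 5 4 8 6 7 3 2)
  after r': (1 7 6 2 8 3)(4 5)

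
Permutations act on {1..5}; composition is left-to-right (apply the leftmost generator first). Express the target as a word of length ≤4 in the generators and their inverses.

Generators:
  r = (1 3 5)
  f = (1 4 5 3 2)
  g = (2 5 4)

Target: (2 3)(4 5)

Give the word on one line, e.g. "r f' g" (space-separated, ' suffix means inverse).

g' r g' r'

  after g': (2 4 5)
  after r: (1 3 5 2 4)
  after g': (1 3 2 5 4)
  after r': (2 3)(4 5)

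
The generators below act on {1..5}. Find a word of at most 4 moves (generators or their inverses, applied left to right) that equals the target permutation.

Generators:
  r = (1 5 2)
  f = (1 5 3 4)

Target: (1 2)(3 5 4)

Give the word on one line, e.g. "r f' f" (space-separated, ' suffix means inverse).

r' f'

  after r': (1 2 5)
  after f': (1 2)(3 5 4)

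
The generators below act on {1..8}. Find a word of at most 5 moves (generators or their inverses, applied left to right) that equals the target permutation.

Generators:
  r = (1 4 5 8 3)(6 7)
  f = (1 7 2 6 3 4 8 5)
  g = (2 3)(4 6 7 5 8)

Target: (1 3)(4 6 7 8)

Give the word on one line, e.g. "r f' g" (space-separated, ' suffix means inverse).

f' g' r f

  after f': (1 5 8 4 3 6 2 7)
  after g': (1 7)(2 6 3 4)
  after r: (1 6)(2 7 4)(3 5 8)
  after f: (1 3)(4 6 7 8)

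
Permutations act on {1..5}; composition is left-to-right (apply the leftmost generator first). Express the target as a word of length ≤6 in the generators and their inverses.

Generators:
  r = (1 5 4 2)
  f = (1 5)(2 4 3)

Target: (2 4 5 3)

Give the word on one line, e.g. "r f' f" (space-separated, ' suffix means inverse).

r' f' f' r' f'

  after r': (1 2 4 5)
  after f': (1 3 4)
  after f': (1 4 5)(2 3)
  after r': (1 5 2 3 4)
  after f': (2 4 5 3)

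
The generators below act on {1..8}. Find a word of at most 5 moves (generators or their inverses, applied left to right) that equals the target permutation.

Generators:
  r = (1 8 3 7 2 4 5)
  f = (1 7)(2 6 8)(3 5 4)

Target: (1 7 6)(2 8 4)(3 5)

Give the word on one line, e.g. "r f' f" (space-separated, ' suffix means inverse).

r f r'

  after r: (1 8 3 7 2 4 5)
  after f: (1 2 3)(5 7 6 8)
  after r': (1 7 6)(2 8 4)(3 5)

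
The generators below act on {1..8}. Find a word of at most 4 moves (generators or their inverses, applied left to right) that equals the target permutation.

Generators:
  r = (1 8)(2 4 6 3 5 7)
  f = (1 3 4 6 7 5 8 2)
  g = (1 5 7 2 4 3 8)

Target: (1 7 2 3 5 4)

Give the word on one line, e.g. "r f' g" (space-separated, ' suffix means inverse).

  after g': (1 8 3 4 2 7 5)
  after f': (1 5 2 6 4 8)
  after r: (1 7 2 3 5 4)

g' f' r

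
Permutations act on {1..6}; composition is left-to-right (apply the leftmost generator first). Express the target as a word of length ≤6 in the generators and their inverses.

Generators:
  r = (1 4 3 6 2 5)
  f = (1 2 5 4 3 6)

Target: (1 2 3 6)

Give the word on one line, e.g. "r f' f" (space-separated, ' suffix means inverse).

  after f: (1 2 5 4 3 6)
  after r': (1 6 5)
  after f': (1 3 4 5 6 2)
  after r: (1 6 5 2 4)
  after r: (1 2 3 6)

f r' f' r r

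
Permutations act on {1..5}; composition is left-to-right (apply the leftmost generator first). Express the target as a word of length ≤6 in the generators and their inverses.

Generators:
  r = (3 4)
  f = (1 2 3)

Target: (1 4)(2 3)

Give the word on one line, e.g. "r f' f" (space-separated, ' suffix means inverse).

  after f: (1 2 3)
  after r: (1 2 4 3)
  after f': (2 4)
  after f': (1 3 2 4)
  after r': (1 4)(2 3)

f r f' f' r'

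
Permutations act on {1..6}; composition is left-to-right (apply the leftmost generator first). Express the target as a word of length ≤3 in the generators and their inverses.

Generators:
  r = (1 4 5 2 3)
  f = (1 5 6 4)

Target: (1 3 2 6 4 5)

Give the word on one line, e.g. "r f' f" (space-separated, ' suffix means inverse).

  after r': (1 3 2 5 4)
  after f: (1 3 2 6 4 5)

r' f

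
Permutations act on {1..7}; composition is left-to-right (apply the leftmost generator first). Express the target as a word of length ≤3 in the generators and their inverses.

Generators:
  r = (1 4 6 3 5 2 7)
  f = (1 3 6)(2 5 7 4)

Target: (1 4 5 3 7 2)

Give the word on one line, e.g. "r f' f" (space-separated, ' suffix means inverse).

r' r' f'

  after r': (1 7 2 5 3 6 4)
  after r': (1 2 3 4 7 5 6)
  after f': (1 4 5 3 7 2)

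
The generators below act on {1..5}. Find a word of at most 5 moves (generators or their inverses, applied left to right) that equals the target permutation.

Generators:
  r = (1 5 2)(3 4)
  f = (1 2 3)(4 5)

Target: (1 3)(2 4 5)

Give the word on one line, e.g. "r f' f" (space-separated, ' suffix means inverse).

r f' r'

  after r: (1 5 2)(3 4)
  after f': (1 4 2 3 5)
  after r': (1 3)(2 4 5)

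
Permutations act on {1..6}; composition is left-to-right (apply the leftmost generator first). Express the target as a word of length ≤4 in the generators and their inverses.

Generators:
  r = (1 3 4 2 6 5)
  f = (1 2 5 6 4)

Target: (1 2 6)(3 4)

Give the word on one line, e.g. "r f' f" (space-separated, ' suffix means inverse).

  after r: (1 3 4 2 6 5)
  after f: (1 3)(2 4 5)
  after r: (1 4)(5 6)
  after r: (1 2 6)(3 4)

r f r r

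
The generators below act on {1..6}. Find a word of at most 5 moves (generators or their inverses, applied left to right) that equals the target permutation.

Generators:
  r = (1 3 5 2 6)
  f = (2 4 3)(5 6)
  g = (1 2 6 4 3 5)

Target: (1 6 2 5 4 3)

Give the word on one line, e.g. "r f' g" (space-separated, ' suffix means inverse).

  after f: (2 4 3)(5 6)
  after g': (1 5 2 6 3)
  after f: (1 6 2 5 4 3)

f g' f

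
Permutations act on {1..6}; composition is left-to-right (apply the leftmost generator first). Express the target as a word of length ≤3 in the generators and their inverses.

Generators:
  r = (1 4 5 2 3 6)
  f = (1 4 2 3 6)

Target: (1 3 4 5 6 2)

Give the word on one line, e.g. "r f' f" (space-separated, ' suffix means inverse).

  after r: (1 4 5 2 3 6)
  after f: (1 2 6 4 5 3)
  after f: (1 3 4 5 6 2)

r f f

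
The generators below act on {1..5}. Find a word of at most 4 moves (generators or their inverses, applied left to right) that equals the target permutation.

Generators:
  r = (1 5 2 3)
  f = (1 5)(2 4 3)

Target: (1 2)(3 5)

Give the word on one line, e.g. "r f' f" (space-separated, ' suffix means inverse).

  after r: (1 5 2 3)
  after r: (1 2)(3 5)

r r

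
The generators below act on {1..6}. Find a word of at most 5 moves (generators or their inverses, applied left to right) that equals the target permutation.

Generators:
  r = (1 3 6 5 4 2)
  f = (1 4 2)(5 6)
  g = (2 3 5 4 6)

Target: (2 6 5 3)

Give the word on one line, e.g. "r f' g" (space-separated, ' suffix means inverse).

f' r' f'

  after f': (1 2 4)(5 6)
  after r': (1 4 2 5 3)
  after f': (2 6 5 3)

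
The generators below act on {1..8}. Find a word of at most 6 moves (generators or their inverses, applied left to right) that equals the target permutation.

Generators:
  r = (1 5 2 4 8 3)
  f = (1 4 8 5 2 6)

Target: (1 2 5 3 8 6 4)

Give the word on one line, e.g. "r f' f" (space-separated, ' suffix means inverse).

f r f r

  after f: (1 4 8 5 2 6)
  after r: (1 8 2 6 5 4 3)
  after f: (1 5 8 6 2)(3 4)
  after r: (1 2 5 3 8 6 4)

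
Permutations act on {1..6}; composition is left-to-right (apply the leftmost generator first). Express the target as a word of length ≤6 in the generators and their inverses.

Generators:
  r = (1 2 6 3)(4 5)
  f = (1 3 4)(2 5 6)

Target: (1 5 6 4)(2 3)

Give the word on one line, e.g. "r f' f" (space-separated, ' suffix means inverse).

  after f: (1 3 4)(2 5 6)
  after r': (1 6)(2 4 3 5)
  after f: (1 2)(3 6)
  after f: (1 5 6 4)(2 3)

f r' f f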